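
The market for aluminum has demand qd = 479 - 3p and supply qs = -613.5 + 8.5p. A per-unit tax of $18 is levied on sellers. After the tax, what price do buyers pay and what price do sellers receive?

Pre-tax equilibrium: p* = 95, q* = 194.
Tax on sellers shifts supply to qs = -613.5 + 8.5(p − 18) = -766.5 + 8.5p.
479 - 3p = -766.5 + 8.5p gives buyer price pb = 2491/23; sellers receive ps = 2491/23 − 18 = 2077/23.
New quantity: q = 479 − 3(2491/23) = 3544/23.

Buyers pay 2491/23, sellers receive 2077/23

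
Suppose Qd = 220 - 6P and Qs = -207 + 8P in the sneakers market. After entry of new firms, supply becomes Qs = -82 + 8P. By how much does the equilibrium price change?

Original equilibrium: P* = 30.5, Q* = 37.
New equilibrium: 220 - 6P = -82 + 8P, so 302 = 14P and P' = 151/7; Q' = 220 − 6(151/7) = 634/7.
Change in price: 151/7 − 30.5 = -125/14.

ΔP = -125/14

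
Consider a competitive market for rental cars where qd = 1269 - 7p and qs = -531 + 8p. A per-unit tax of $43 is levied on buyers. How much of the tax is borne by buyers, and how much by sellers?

Buyers bear 344/15, sellers bear 301/15

Pre-tax equilibrium: p* = 120, q* = 429.
Tax on buyers shifts demand to qd = 1269 − 7(p + 43) = 968 - 7p.
968 - 7p = -531 + 8p gives seller price ps = 1499/15; buyers pay pb = 1499/15 + 43 = 2144/15.
New quantity: q = 1269 − 7(2144/15) = 4027/15.
Buyer burden = 2144/15 − 120 = 344/15; seller burden = 120 − 1499/15 = 301/15.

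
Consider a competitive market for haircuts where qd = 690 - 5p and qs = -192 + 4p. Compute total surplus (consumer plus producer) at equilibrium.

Total surplus = 9000

Equilibrium: 690 - 5p = -192 + 4p gives p* = 98, q* = 200.
Demand choke price: p = 138; supply starts at p = 48.
CS = ½(138 − 98)(200) = 4000; PS = ½(98 − 48)(200) = 5000.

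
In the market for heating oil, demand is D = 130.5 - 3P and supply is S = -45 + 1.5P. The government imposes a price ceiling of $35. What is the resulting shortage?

Equilibrium price would be P* = 39, so the ceiling at 35 binds.
At P = 35: D = 130.5 − 3(35) = 25.5, S = -45 + 1.5(35) = 7.5.
Shortage = 25.5 − 7.5 = 18.

Shortage = 18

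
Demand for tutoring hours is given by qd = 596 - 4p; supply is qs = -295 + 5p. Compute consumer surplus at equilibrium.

Consumer surplus = 5000

Equilibrium: 596 - 4p = -295 + 5p gives p* = 99, q* = 200.
Demand choke price (qd = 0): p = 149.
CS = ½(149 − 99)(200) = 5000.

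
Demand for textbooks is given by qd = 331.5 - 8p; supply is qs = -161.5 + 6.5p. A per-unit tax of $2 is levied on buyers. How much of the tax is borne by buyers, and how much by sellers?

Buyers bear 26/29, sellers bear 32/29

Pre-tax equilibrium: p* = 34, q* = 59.5.
Tax on buyers shifts demand to qd = 331.5 − 8(p + 2) = 315.5 - 8p.
315.5 - 8p = -161.5 + 6.5p gives seller price ps = 954/29; buyers pay pb = 954/29 + 2 = 1012/29.
New quantity: q = 331.5 − 8(1012/29) = 3035/58.
Buyer burden = 1012/29 − 34 = 26/29; seller burden = 34 − 954/29 = 32/29.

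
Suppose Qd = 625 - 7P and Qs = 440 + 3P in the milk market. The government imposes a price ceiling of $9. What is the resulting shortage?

Equilibrium price would be P* = 18.5, so the ceiling at 9 binds.
At P = 9: Qd = 625 − 7(9) = 562, Qs = 440 + 3(9) = 467.
Shortage = 562 − 467 = 95.

Shortage = 95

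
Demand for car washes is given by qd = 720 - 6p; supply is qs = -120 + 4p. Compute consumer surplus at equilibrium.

Equilibrium: 720 - 6p = -120 + 4p gives p* = 84, q* = 216.
Demand choke price (qd = 0): p = 120.
CS = ½(120 − 84)(216) = 3888.

Consumer surplus = 3888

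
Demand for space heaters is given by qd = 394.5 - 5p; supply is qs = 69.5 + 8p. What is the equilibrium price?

Set qd = qs: 394.5 - 5p = 69.5 + 8p.
325 = 13p, so p* = 25.
q* = 394.5 − 5(25) = 269.5.

p* = 25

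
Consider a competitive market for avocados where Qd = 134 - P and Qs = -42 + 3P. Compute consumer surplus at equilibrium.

Equilibrium: 134 - P = -42 + 3P gives P* = 44, Q* = 90.
Demand choke price (Qd = 0): P = 134.
CS = ½(134 − 44)(90) = 4050.

Consumer surplus = 4050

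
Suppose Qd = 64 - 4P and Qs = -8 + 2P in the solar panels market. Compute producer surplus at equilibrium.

Equilibrium: 64 - 4P = -8 + 2P gives P* = 12, Q* = 16.
Supply starts at P = 4 (where Qs = 0).
PS = ½(12 − 4)(16) = 64.

Producer surplus = 64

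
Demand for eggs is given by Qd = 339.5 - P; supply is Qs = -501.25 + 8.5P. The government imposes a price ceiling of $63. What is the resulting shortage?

Shortage = 242.25

Equilibrium price would be P* = 88.5, so the ceiling at 63 binds.
At P = 63: Qd = 339.5 − 1(63) = 276.5, Qs = -501.25 + 8.5(63) = 34.25.
Shortage = 276.5 − 34.25 = 242.25.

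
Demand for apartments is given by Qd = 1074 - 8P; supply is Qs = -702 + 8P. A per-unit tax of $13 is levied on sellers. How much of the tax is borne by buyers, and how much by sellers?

Pre-tax equilibrium: P* = 111, Q* = 186.
Tax on sellers shifts supply to Qs = -702 + 8(P − 13) = -806 + 8P.
1074 - 8P = -806 + 8P gives buyer price Pb = 117.5; sellers receive Ps = 117.5 − 13 = 104.5.
New quantity: Q = 1074 − 8(117.5) = 134.
Buyer burden = 117.5 − 111 = 6.5; seller burden = 111 − 104.5 = 6.5.

Buyers bear $6.5, sellers bear $6.5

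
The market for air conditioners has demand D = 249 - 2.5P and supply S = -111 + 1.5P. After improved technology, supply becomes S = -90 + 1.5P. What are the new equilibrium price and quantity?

P' = 84.75, Q' = 37.125

Original equilibrium: P* = 90, Q* = 24.
New equilibrium: 249 - 2.5P = -90 + 1.5P, so 339 = 4P and P' = 84.75; Q' = 249 − 2.5(84.75) = 37.125.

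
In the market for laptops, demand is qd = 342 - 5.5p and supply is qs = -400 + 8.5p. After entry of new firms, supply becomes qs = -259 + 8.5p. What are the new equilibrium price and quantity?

Original equilibrium: p* = 53, q* = 50.5.
New equilibrium: 342 - 5.5p = -259 + 8.5p, so 601 = 14p and p' = 601/14; q' = 342 − 5.5(601/14) = 2965/28.

p' = 601/14, q' = 2965/28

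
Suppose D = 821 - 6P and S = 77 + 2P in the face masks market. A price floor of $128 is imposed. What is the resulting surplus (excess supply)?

Equilibrium price would be P* = 93, so the floor at 128 binds.
At P = 128: D = 53, S = 333.
Surplus = 333 − 53 = 280.

Surplus = 280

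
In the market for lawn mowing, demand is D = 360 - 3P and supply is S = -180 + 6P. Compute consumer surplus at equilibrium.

Equilibrium: 360 - 3P = -180 + 6P gives P* = 60, Q* = 180.
Demand choke price (D = 0): P = 120.
CS = ½(120 − 60)(180) = 5400.

Consumer surplus = 5400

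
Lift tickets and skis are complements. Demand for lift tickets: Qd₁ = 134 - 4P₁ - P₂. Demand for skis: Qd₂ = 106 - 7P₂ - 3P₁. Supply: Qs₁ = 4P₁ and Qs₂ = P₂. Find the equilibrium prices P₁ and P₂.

P₁ = 966/61, P₂ = 446/61

Market 1: 134 - 4P₁ - P₂ = 4P₁ → 8P₁ + P₂ = 134.
Market 2: 8P₂ + 3P₁ = 106.
Eliminating P₂: 8×(1) − 1×(2) gives 61P₁ = 966, so P₁ = 966/61.
Back-substitute into (2): P₂ = (106 − 3×966/61) / 8 = 446/61.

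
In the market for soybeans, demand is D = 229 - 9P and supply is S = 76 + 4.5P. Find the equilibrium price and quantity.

P* = 34/3, Q* = 127

Set D = S: 229 - 9P = 76 + 4.5P.
153 = 13.5P, so P* = 34/3.
Q* = 229 − 9(34/3) = 127.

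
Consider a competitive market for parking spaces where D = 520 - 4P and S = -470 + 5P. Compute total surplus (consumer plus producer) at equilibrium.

Total surplus = 1440

Equilibrium: 520 - 4P = -470 + 5P gives P* = 110, Q* = 80.
Demand choke price: P = 130; supply starts at P = 94.
CS = ½(130 − 110)(80) = 800; PS = ½(110 − 94)(80) = 640.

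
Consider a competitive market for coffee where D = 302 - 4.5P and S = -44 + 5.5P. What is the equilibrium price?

P* = 34.6

Set D = S: 302 - 4.5P = -44 + 5.5P.
346 = 10P, so P* = 34.6.
Q* = 302 − 4.5(34.6) = 146.3.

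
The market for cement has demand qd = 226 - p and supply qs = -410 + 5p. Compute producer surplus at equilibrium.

Producer surplus = 1440

Equilibrium: 226 - p = -410 + 5p gives p* = 106, q* = 120.
Supply starts at p = 82 (where qs = 0).
PS = ½(106 − 82)(120) = 1440.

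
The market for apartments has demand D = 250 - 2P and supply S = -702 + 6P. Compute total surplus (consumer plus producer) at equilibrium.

Total surplus = 48

Equilibrium: 250 - 2P = -702 + 6P gives P* = 119, Q* = 12.
Demand choke price: P = 125; supply starts at P = 117.
CS = ½(125 − 119)(12) = 36; PS = ½(119 − 117)(12) = 12.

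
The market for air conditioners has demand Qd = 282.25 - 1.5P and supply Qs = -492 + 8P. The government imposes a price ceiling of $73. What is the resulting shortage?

Equilibrium price would be P* = 81.5, so the ceiling at 73 binds.
At P = 73: Qd = 282.25 − 1.5(73) = 172.75, Qs = -492 + 8(73) = 92.
Shortage = 172.75 − 92 = 80.75.

Shortage = 80.75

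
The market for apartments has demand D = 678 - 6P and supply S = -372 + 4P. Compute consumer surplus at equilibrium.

Consumer surplus = 192

Equilibrium: 678 - 6P = -372 + 4P gives P* = 105, Q* = 48.
Demand choke price (D = 0): P = 113.
CS = ½(113 − 105)(48) = 192.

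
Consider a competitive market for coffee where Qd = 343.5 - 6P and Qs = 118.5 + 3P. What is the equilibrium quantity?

Set Qd = Qs: 343.5 - 6P = 118.5 + 3P.
225 = 9P, so P* = 25.
Q* = 343.5 − 6(25) = 193.5.

Q* = 193.5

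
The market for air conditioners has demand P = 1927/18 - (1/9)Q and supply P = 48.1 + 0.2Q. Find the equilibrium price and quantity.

P* = 86, Q* = 189.5

Set the two price expressions equal: 1927/18 - (1/9)Q = 48.1 + 0.2Q.
2653/45 = (14/45)Q, so Q* = 189.5.
P* = 1927/18 − (1/9)(189.5) = 86.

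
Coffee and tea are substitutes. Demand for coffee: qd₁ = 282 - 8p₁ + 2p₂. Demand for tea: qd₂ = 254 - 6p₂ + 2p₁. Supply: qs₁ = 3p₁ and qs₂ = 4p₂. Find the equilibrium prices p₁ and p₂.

Market 1: 282 - 8p₁ + 2p₂ = 3p₁ → 11p₁ - 2p₂ = 282.
Market 2: 10p₂ - 2p₁ = 254.
Eliminating p₂: 10×(1) + 2×(2) gives 106p₁ = 3328, so p₁ = 1664/53.
Back-substitute into (2): p₂ = (254 + 2×1664/53) / 10 = 1679/53.

p₁ = 1664/53, p₂ = 1679/53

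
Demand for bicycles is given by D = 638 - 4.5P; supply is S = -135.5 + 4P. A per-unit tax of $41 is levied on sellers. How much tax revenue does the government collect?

Tax revenue = 197497/34

Pre-tax equilibrium: P* = 91, Q* = 228.5.
Tax on sellers shifts supply to S = -135.5 + 4(P − 41) = -299.5 + 4P.
638 - 4.5P = -299.5 + 4P gives buyer price Pb = 1875/17; sellers receive Ps = 1875/17 − 41 = 1178/17.
New quantity: Q = 638 − 4.5(1875/17) = 4817/34.
Revenue = 41 × 4817/34 = 197497/34.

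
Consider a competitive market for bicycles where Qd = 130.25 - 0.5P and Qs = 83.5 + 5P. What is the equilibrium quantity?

Q* = 126

Set Qd = Qs: 130.25 - 0.5P = 83.5 + 5P.
46.75 = 5.5P, so P* = 8.5.
Q* = 130.25 − 0.5(8.5) = 126.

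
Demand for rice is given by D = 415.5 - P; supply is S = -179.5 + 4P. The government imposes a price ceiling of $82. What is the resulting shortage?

Shortage = 185

Equilibrium price would be P* = 119, so the ceiling at 82 binds.
At P = 82: D = 415.5 − 1(82) = 333.5, S = -179.5 + 4(82) = 148.5.
Shortage = 333.5 − 148.5 = 185.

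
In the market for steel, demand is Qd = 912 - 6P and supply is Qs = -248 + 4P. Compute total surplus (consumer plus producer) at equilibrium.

Equilibrium: 912 - 6P = -248 + 4P gives P* = 116, Q* = 216.
Demand choke price: P = 152; supply starts at P = 62.
CS = ½(152 − 116)(216) = 3888; PS = ½(116 − 62)(216) = 5832.

Total surplus = 9720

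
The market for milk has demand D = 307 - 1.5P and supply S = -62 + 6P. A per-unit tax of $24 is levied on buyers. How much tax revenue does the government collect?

Pre-tax equilibrium: P* = 49.2, Q* = 233.2.
Tax on buyers shifts demand to D = 307 − 1.5(P + 24) = 271 - 1.5P.
271 - 1.5P = -62 + 6P gives seller price Ps = 44.4; buyers pay Pb = 44.4 + 24 = 68.4.
New quantity: Q = 307 − 1.5(68.4) = 204.4.
Revenue = 24 × 204.4 = 4905.6.

Tax revenue = 4905.6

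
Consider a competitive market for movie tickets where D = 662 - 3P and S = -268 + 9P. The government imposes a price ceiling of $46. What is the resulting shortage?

Equilibrium price would be P* = 77.5, so the ceiling at 46 binds.
At P = 46: D = 662 − 3(46) = 524, S = -268 + 9(46) = 146.
Shortage = 524 − 146 = 378.

Shortage = 378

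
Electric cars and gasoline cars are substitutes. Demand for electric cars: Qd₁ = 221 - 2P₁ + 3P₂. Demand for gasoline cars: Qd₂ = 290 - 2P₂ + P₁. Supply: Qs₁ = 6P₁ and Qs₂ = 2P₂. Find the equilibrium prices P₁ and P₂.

P₁ = 1754/29, P₂ = 2541/29

Market 1: 221 - 2P₁ + 3P₂ = 6P₁ → 8P₁ - 3P₂ = 221.
Market 2: 4P₂ - P₁ = 290.
Eliminating P₂: 4×(1) + 3×(2) gives 29P₁ = 1754, so P₁ = 1754/29.
Back-substitute into (2): P₂ = (290 + 1×1754/29) / 4 = 2541/29.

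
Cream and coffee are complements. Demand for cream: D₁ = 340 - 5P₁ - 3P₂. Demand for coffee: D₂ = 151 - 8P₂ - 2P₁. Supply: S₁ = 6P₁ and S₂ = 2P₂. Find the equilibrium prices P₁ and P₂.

P₁ = 2947/104, P₂ = 981/104

Market 1: 340 - 5P₁ - 3P₂ = 6P₁ → 11P₁ + 3P₂ = 340.
Market 2: 10P₂ + 2P₁ = 151.
Eliminating P₂: 10×(1) − 3×(2) gives 104P₁ = 2947, so P₁ = 2947/104.
Back-substitute into (2): P₂ = (151 − 2×2947/104) / 10 = 981/104.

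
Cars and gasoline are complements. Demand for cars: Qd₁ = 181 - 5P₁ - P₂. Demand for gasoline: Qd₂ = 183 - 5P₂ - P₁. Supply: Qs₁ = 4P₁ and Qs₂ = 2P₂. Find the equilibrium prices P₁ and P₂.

P₁ = 542/31, P₂ = 733/31

Market 1: 181 - 5P₁ - P₂ = 4P₁ → 9P₁ + P₂ = 181.
Market 2: 7P₂ + P₁ = 183.
Eliminating P₂: 7×(1) − 1×(2) gives 62P₁ = 1084, so P₁ = 542/31.
Back-substitute into (2): P₂ = (183 − 1×542/31) / 7 = 733/31.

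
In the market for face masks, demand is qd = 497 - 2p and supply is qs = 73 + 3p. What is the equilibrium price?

Set qd = qs: 497 - 2p = 73 + 3p.
424 = 5p, so p* = 84.8.
q* = 497 − 2(84.8) = 327.4.

p* = 84.8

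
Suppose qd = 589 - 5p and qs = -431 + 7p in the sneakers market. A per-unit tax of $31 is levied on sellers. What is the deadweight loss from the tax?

Pre-tax equilibrium: p* = 85, q* = 164.
Tax on sellers shifts supply to qs = -431 + 7(p − 31) = -648 + 7p.
589 - 5p = -648 + 7p gives buyer price pb = 1237/12; sellers receive ps = 1237/12 − 31 = 865/12.
New quantity: q = 589 − 5(1237/12) = 883/12.
DWL = ½ × 31 × (164 − 883/12) = 33635/24.

Deadweight loss = 33635/24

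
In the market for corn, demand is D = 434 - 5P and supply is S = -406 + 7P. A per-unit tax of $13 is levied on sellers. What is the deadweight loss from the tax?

Deadweight loss = 5915/24

Pre-tax equilibrium: P* = 70, Q* = 84.
Tax on sellers shifts supply to S = -406 + 7(P − 13) = -497 + 7P.
434 - 5P = -497 + 7P gives buyer price Pb = 931/12; sellers receive Ps = 931/12 − 13 = 775/12.
New quantity: Q = 434 − 5(931/12) = 553/12.
DWL = ½ × 13 × (84 − 553/12) = 5915/24.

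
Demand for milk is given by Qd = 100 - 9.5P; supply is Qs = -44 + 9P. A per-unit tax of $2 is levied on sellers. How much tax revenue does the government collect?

Pre-tax equilibrium: P* = 288/37, Q* = 964/37.
Tax on sellers shifts supply to Qs = -44 + 9(P − 2) = -62 + 9P.
100 - 9.5P = -62 + 9P gives buyer price Pb = 324/37; sellers receive Ps = 324/37 − 2 = 250/37.
New quantity: Q = 100 − 9.5(324/37) = 622/37.
Revenue = 2 × 622/37 = 1244/37.

Tax revenue = 1244/37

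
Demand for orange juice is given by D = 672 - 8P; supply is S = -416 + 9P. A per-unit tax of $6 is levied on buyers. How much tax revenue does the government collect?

Pre-tax equilibrium: P* = 64, Q* = 160.
Tax on buyers shifts demand to D = 672 − 8(P + 6) = 624 - 8P.
624 - 8P = -416 + 9P gives seller price Ps = 1040/17; buyers pay Pb = 1040/17 + 6 = 1142/17.
New quantity: Q = 672 − 8(1142/17) = 2288/17.
Revenue = 6 × 2288/17 = 13728/17.

Tax revenue = 13728/17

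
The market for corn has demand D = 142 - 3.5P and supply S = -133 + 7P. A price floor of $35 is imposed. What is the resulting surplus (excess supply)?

Equilibrium price would be P* = 550/21, so the floor at 35 binds.
At P = 35: D = 19.5, S = 112.
Surplus = 112 − 19.5 = 92.5.

Surplus = 92.5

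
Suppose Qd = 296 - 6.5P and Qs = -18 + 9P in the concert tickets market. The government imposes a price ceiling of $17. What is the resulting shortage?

Shortage = 50.5

Equilibrium price would be P* = 628/31, so the ceiling at 17 binds.
At P = 17: Qd = 296 − 6.5(17) = 185.5, Qs = -18 + 9(17) = 135.
Shortage = 185.5 − 135 = 50.5.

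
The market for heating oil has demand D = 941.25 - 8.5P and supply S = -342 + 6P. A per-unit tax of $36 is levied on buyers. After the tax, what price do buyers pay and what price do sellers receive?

Buyers pay 5997/58, sellers receive 3909/58

Pre-tax equilibrium: P* = 88.5, Q* = 189.
Tax on buyers shifts demand to D = 941.25 − 8.5(P + 36) = 635.25 - 8.5P.
635.25 - 8.5P = -342 + 6P gives seller price Ps = 3909/58; buyers pay Pb = 3909/58 + 36 = 5997/58.
New quantity: Q = 941.25 − 8.5(5997/58) = 1809/29.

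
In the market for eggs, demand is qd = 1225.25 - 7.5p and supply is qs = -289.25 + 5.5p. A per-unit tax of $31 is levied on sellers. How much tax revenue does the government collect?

Pre-tax equilibrium: p* = 116.5, q* = 351.5.
Tax on sellers shifts supply to qs = -289.25 + 5.5(p − 31) = -459.75 + 5.5p.
1225.25 - 7.5p = -459.75 + 5.5p gives buyer price pb = 1685/13; sellers receive ps = 1685/13 − 31 = 1282/13.
New quantity: q = 1225.25 − 7.5(1685/13) = 13163/52.
Revenue = 31 × 13163/52 = 408053/52.

Tax revenue = 408053/52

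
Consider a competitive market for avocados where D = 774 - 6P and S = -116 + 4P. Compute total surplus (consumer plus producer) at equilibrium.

Equilibrium: 774 - 6P = -116 + 4P gives P* = 89, Q* = 240.
Demand choke price: P = 129; supply starts at P = 29.
CS = ½(129 − 89)(240) = 4800; PS = ½(89 − 29)(240) = 7200.

Total surplus = 12000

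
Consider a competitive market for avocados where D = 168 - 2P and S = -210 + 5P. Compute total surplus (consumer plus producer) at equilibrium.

Total surplus = 1260

Equilibrium: 168 - 2P = -210 + 5P gives P* = 54, Q* = 60.
Demand choke price: P = 84; supply starts at P = 42.
CS = ½(84 − 54)(60) = 900; PS = ½(54 − 42)(60) = 360.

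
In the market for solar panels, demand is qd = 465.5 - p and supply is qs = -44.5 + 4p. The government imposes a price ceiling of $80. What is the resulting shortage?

Equilibrium price would be p* = 102, so the ceiling at 80 binds.
At p = 80: qd = 465.5 − 1(80) = 385.5, qs = -44.5 + 4(80) = 275.5.
Shortage = 385.5 − 275.5 = 110.

Shortage = 110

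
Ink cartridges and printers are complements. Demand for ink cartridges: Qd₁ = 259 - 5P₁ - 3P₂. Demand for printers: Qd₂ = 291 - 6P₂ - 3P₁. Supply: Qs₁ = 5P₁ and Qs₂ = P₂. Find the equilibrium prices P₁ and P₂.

Market 1: 259 - 5P₁ - 3P₂ = 5P₁ → 10P₁ + 3P₂ = 259.
Market 2: 7P₂ + 3P₁ = 291.
Eliminating P₂: 7×(1) − 3×(2) gives 61P₁ = 940, so P₁ = 940/61.
Back-substitute into (2): P₂ = (291 − 3×940/61) / 7 = 2133/61.

P₁ = 940/61, P₂ = 2133/61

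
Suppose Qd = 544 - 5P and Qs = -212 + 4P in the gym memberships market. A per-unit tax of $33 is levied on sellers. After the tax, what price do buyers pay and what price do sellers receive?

Buyers pay 296/3, sellers receive 197/3

Pre-tax equilibrium: P* = 84, Q* = 124.
Tax on sellers shifts supply to Qs = -212 + 4(P − 33) = -344 + 4P.
544 - 5P = -344 + 4P gives buyer price Pb = 296/3; sellers receive Ps = 296/3 − 33 = 197/3.
New quantity: Q = 544 − 5(296/3) = 152/3.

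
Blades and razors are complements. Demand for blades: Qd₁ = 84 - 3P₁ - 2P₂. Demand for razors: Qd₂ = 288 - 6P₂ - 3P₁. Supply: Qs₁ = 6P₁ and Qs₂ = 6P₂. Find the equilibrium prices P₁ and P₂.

Market 1: 84 - 3P₁ - 2P₂ = 6P₁ → 9P₁ + 2P₂ = 84.
Market 2: 12P₂ + 3P₁ = 288.
Eliminating P₂: 12×(1) − 2×(2) gives 102P₁ = 432, so P₁ = 72/17.
Back-substitute into (2): P₂ = (288 − 3×72/17) / 12 = 390/17.

P₁ = 72/17, P₂ = 390/17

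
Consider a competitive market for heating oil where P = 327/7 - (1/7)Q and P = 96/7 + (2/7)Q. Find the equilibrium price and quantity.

Set the two price expressions equal: 327/7 - (1/7)Q = 96/7 + (2/7)Q.
33 = (3/7)Q, so Q* = 77.
P* = 327/7 − (1/7)(77) = 250/7.

P* = 250/7, Q* = 77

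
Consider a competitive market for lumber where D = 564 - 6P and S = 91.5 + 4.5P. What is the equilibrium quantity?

Q* = 294

Set D = S: 564 - 6P = 91.5 + 4.5P.
472.5 = 10.5P, so P* = 45.
Q* = 564 − 6(45) = 294.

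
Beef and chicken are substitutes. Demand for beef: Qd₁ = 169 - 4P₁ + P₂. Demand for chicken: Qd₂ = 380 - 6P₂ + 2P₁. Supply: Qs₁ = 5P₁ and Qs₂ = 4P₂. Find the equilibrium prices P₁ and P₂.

P₁ = 1035/44, P₂ = 1879/44

Market 1: 169 - 4P₁ + P₂ = 5P₁ → 9P₁ - P₂ = 169.
Market 2: 10P₂ - 2P₁ = 380.
Eliminating P₂: 10×(1) + 1×(2) gives 88P₁ = 2070, so P₁ = 1035/44.
Back-substitute into (2): P₂ = (380 + 2×1035/44) / 10 = 1879/44.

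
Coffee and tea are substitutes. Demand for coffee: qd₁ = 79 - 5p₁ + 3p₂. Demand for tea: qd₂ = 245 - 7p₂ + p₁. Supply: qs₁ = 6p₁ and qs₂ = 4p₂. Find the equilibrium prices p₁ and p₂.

Market 1: 79 - 5p₁ + 3p₂ = 6p₁ → 11p₁ - 3p₂ = 79.
Market 2: 11p₂ - p₁ = 245.
Eliminating p₂: 11×(1) + 3×(2) gives 118p₁ = 1604, so p₁ = 802/59.
Back-substitute into (2): p₂ = (245 + 1×802/59) / 11 = 1387/59.

p₁ = 802/59, p₂ = 1387/59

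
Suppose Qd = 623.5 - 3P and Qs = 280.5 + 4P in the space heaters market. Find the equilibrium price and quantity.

Set Qd = Qs: 623.5 - 3P = 280.5 + 4P.
343 = 7P, so P* = 49.
Q* = 623.5 − 3(49) = 476.5.

P* = 49, Q* = 476.5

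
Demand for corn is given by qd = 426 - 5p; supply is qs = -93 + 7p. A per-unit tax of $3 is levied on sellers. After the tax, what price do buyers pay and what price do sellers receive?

Buyers pay $45, sellers receive $42

Pre-tax equilibrium: p* = 43.25, q* = 209.75.
Tax on sellers shifts supply to qs = -93 + 7(p − 3) = -114 + 7p.
426 - 5p = -114 + 7p gives buyer price pb = 45; sellers receive ps = 45 − 3 = 42.
New quantity: q = 426 − 5(45) = 201.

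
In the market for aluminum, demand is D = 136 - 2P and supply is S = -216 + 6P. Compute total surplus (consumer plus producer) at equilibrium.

Equilibrium: 136 - 2P = -216 + 6P gives P* = 44, Q* = 48.
Demand choke price: P = 68; supply starts at P = 36.
CS = ½(68 − 44)(48) = 576; PS = ½(44 − 36)(48) = 192.

Total surplus = 768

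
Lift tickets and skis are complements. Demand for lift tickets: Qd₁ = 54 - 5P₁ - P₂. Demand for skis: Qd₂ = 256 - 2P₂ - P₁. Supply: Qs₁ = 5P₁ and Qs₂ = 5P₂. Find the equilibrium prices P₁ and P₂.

P₁ = 122/69, P₂ = 2506/69

Market 1: 54 - 5P₁ - P₂ = 5P₁ → 10P₁ + P₂ = 54.
Market 2: 7P₂ + P₁ = 256.
Eliminating P₂: 7×(1) − 1×(2) gives 69P₁ = 122, so P₁ = 122/69.
Back-substitute into (2): P₂ = (256 − 1×122/69) / 7 = 2506/69.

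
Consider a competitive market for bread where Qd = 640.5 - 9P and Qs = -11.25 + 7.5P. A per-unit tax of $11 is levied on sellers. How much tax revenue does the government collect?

Pre-tax equilibrium: P* = 39.5, Q* = 285.
Tax on sellers shifts supply to Qs = -11.25 + 7.5(P − 11) = -93.75 + 7.5P.
640.5 - 9P = -93.75 + 7.5P gives buyer price Pb = 44.5; sellers receive Ps = 44.5 − 11 = 33.5.
New quantity: Q = 640.5 − 9(44.5) = 240.
Revenue = 11 × 240 = 2640.

Tax revenue = 2640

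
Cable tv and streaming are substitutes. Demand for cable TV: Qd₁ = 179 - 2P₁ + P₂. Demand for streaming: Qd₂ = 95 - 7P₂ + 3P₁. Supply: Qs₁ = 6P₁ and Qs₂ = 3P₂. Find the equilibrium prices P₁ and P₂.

Market 1: 179 - 2P₁ + P₂ = 6P₁ → 8P₁ - P₂ = 179.
Market 2: 10P₂ - 3P₁ = 95.
Eliminating P₂: 10×(1) + 1×(2) gives 77P₁ = 1885, so P₁ = 1885/77.
Back-substitute into (2): P₂ = (95 + 3×1885/77) / 10 = 1297/77.

P₁ = 1885/77, P₂ = 1297/77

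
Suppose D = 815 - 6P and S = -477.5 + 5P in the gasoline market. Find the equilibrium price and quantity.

Set D = S: 815 - 6P = -477.5 + 5P.
1292.5 = 11P, so P* = 117.5.
Q* = 815 − 6(117.5) = 110.

P* = 117.5, Q* = 110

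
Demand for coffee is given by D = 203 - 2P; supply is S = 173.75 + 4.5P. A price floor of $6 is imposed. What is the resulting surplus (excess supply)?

Surplus = 9.75

Equilibrium price would be P* = 4.5, so the floor at 6 binds.
At P = 6: D = 191, S = 200.75.
Surplus = 200.75 − 191 = 9.75.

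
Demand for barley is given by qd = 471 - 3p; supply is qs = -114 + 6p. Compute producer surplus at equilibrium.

Equilibrium: 471 - 3p = -114 + 6p gives p* = 65, q* = 276.
Supply starts at p = 19 (where qs = 0).
PS = ½(65 − 19)(276) = 6348.

Producer surplus = 6348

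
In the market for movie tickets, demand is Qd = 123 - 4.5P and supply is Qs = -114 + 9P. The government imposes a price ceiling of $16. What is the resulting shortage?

Shortage = 21

Equilibrium price would be P* = 158/9, so the ceiling at 16 binds.
At P = 16: Qd = 123 − 4.5(16) = 51, Qs = -114 + 9(16) = 30.
Shortage = 51 − 30 = 21.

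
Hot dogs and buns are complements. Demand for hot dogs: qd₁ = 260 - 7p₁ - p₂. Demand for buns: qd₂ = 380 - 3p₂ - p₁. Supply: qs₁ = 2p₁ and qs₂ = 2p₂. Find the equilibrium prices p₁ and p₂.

p₁ = 230/11, p₂ = 790/11

Market 1: 260 - 7p₁ - p₂ = 2p₁ → 9p₁ + p₂ = 260.
Market 2: 5p₂ + p₁ = 380.
Eliminating p₂: 5×(1) − 1×(2) gives 44p₁ = 920, so p₁ = 230/11.
Back-substitute into (2): p₂ = (380 − 1×230/11) / 5 = 790/11.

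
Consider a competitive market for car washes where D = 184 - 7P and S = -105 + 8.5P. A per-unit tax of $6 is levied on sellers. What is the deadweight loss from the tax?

Pre-tax equilibrium: P* = 578/31, Q* = 1658/31.
Tax on sellers shifts supply to S = -105 + 8.5(P − 6) = -156 + 8.5P.
184 - 7P = -156 + 8.5P gives buyer price Pb = 680/31; sellers receive Ps = 680/31 − 6 = 494/31.
New quantity: Q = 184 − 7(680/31) = 944/31.
DWL = ½ × 6 × (1658/31 − 944/31) = 2142/31.

Deadweight loss = 2142/31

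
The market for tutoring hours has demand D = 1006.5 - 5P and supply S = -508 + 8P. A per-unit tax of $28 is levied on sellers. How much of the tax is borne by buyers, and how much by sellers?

Buyers bear 224/13, sellers bear 140/13

Pre-tax equilibrium: P* = 116.5, Q* = 424.
Tax on sellers shifts supply to S = -508 + 8(P − 28) = -732 + 8P.
1006.5 - 5P = -732 + 8P gives buyer price Pb = 3477/26; sellers receive Ps = 3477/26 − 28 = 2749/26.
New quantity: Q = 1006.5 − 5(3477/26) = 4392/13.
Buyer burden = 3477/26 − 116.5 = 224/13; seller burden = 116.5 − 2749/26 = 140/13.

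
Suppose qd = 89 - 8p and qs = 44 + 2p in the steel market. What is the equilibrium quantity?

q* = 53

Set qd = qs: 89 - 8p = 44 + 2p.
45 = 10p, so p* = 4.5.
q* = 89 − 8(4.5) = 53.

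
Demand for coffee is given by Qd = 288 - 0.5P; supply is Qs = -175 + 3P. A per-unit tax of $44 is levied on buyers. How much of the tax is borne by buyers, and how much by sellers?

Buyers bear 264/7, sellers bear 44/7

Pre-tax equilibrium: P* = 926/7, Q* = 1553/7.
Tax on buyers shifts demand to Qd = 288 − 0.5(P + 44) = 266 - 0.5P.
266 - 0.5P = -175 + 3P gives seller price Ps = 126; buyers pay Pb = 126 + 44 = 170.
New quantity: Q = 288 − 0.5(170) = 203.
Buyer burden = 170 − 926/7 = 264/7; seller burden = 926/7 − 126 = 44/7.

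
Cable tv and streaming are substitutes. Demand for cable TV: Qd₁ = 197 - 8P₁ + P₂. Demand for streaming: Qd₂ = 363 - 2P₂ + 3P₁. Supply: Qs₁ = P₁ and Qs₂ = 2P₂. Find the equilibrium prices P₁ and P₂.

Market 1: 197 - 8P₁ + P₂ = P₁ → 9P₁ - P₂ = 197.
Market 2: 4P₂ - 3P₁ = 363.
Eliminating P₂: 4×(1) + 1×(2) gives 33P₁ = 1151, so P₁ = 1151/33.
Back-substitute into (2): P₂ = (363 + 3×1151/33) / 4 = 1286/11.

P₁ = 1151/33, P₂ = 1286/11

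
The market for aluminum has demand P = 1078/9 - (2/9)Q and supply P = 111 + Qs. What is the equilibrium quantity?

Q* = 79/11

Set the two price expressions equal: 1078/9 - (2/9)Q = 111 + Q.
79/9 = (11/9)Q, so Q* = 79/11.
P* = 1078/9 − (2/9)(79/11) = 1300/11.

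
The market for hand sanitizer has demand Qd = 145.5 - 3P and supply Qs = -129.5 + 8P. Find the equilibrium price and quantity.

P* = 25, Q* = 70.5

Set Qd = Qs: 145.5 - 3P = -129.5 + 8P.
275 = 11P, so P* = 25.
Q* = 145.5 − 3(25) = 70.5.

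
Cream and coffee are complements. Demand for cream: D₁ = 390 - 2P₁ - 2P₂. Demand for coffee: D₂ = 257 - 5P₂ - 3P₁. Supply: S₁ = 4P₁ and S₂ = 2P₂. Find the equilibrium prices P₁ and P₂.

P₁ = 554/9, P₂ = 31/3

Market 1: 390 - 2P₁ - 2P₂ = 4P₁ → 6P₁ + 2P₂ = 390.
Market 2: 7P₂ + 3P₁ = 257.
Eliminating P₂: 7×(1) − 2×(2) gives 36P₁ = 2216, so P₁ = 554/9.
Back-substitute into (2): P₂ = (257 − 3×554/9) / 7 = 31/3.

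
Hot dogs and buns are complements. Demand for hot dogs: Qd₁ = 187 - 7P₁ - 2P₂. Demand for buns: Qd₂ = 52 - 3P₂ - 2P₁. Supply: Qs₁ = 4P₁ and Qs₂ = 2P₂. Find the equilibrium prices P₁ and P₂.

Market 1: 187 - 7P₁ - 2P₂ = 4P₁ → 11P₁ + 2P₂ = 187.
Market 2: 5P₂ + 2P₁ = 52.
Eliminating P₂: 5×(1) − 2×(2) gives 51P₁ = 831, so P₁ = 277/17.
Back-substitute into (2): P₂ = (52 − 2×277/17) / 5 = 66/17.

P₁ = 277/17, P₂ = 66/17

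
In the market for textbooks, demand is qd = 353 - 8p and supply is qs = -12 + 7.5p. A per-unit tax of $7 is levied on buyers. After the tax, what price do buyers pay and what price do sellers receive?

Pre-tax equilibrium: p* = 730/31, q* = 5103/31.
Tax on buyers shifts demand to qd = 353 − 8(p + 7) = 297 - 8p.
297 - 8p = -12 + 7.5p gives seller price ps = 618/31; buyers pay pb = 618/31 + 7 = 835/31.
New quantity: q = 353 − 8(835/31) = 4263/31.

Buyers pay 835/31, sellers receive 618/31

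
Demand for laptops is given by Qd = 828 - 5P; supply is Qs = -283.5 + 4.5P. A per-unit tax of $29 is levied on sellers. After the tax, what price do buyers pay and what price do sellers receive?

Pre-tax equilibrium: P* = 117, Q* = 243.
Tax on sellers shifts supply to Qs = -283.5 + 4.5(P − 29) = -414 + 4.5P.
828 - 5P = -414 + 4.5P gives buyer price Pb = 2484/19; sellers receive Ps = 2484/19 − 29 = 1933/19.
New quantity: Q = 828 − 5(2484/19) = 3312/19.

Buyers pay 2484/19, sellers receive 1933/19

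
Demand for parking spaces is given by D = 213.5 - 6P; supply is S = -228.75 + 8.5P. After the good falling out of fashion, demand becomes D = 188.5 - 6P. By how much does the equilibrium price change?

Original equilibrium: P* = 30.5, Q* = 30.5.
New equilibrium: 188.5 - 6P = -228.75 + 8.5P, so 417.25 = 14.5P and P' = 1669/58; Q' = 188.5 − 6(1669/58) = 919/58.
Change in price: 1669/58 − 30.5 = -50/29.

ΔP = -50/29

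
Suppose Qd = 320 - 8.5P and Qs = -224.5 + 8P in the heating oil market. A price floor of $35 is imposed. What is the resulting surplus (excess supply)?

Surplus = 33

Equilibrium price would be P* = 33, so the floor at 35 binds.
At P = 35: Qd = 22.5, Qs = 55.5.
Surplus = 55.5 − 22.5 = 33.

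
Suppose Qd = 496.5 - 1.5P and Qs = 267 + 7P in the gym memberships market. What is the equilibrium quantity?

Q* = 456

Set Qd = Qs: 496.5 - 1.5P = 267 + 7P.
229.5 = 8.5P, so P* = 27.
Q* = 496.5 − 1.5(27) = 456.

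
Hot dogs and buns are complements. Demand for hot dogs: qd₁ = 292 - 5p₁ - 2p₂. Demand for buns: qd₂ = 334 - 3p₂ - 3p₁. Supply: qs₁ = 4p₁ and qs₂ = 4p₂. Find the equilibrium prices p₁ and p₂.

Market 1: 292 - 5p₁ - 2p₂ = 4p₁ → 9p₁ + 2p₂ = 292.
Market 2: 7p₂ + 3p₁ = 334.
Eliminating p₂: 7×(1) − 2×(2) gives 57p₁ = 1376, so p₁ = 1376/57.
Back-substitute into (2): p₂ = (334 − 3×1376/57) / 7 = 710/19.

p₁ = 1376/57, p₂ = 710/19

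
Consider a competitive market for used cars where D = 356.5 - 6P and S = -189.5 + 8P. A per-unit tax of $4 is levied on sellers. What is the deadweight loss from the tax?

Deadweight loss = 192/7

Pre-tax equilibrium: P* = 39, Q* = 122.5.
Tax on sellers shifts supply to S = -189.5 + 8(P − 4) = -221.5 + 8P.
356.5 - 6P = -221.5 + 8P gives buyer price Pb = 289/7; sellers receive Ps = 289/7 − 4 = 261/7.
New quantity: Q = 356.5 − 6(289/7) = 1523/14.
DWL = ½ × 4 × (122.5 − 1523/14) = 192/7.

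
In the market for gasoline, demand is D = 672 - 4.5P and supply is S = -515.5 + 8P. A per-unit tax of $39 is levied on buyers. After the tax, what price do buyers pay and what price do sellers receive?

Buyers pay $119.96, sellers receive $80.96

Pre-tax equilibrium: P* = 95, Q* = 244.5.
Tax on buyers shifts demand to D = 672 − 4.5(P + 39) = 496.5 - 4.5P.
496.5 - 4.5P = -515.5 + 8P gives seller price Ps = 80.96; buyers pay Pb = 80.96 + 39 = 119.96.
New quantity: Q = 672 − 4.5(119.96) = 132.18.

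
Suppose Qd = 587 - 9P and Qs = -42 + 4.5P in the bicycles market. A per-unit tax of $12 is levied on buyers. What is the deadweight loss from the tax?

Deadweight loss = 216

Pre-tax equilibrium: P* = 1258/27, Q* = 503/3.
Tax on buyers shifts demand to Qd = 587 − 9(P + 12) = 479 - 9P.
479 - 9P = -42 + 4.5P gives seller price Ps = 1042/27; buyers pay Pb = 1042/27 + 12 = 1366/27.
New quantity: Q = 587 − 9(1366/27) = 395/3.
DWL = ½ × 12 × (503/3 − 395/3) = 216.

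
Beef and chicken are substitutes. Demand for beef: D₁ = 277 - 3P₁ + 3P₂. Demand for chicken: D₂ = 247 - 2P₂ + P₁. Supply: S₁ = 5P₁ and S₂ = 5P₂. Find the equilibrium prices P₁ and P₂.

Market 1: 277 - 3P₁ + 3P₂ = 5P₁ → 8P₁ - 3P₂ = 277.
Market 2: 7P₂ - P₁ = 247.
Eliminating P₂: 7×(1) + 3×(2) gives 53P₁ = 2680, so P₁ = 2680/53.
Back-substitute into (2): P₂ = (247 + 1×2680/53) / 7 = 2253/53.

P₁ = 2680/53, P₂ = 2253/53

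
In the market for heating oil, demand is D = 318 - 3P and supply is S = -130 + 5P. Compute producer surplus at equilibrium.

Equilibrium: 318 - 3P = -130 + 5P gives P* = 56, Q* = 150.
Supply starts at P = 26 (where S = 0).
PS = ½(56 − 26)(150) = 2250.

Producer surplus = 2250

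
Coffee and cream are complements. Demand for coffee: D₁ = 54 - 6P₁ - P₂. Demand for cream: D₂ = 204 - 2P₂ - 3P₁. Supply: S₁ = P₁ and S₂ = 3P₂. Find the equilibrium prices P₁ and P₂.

P₁ = 2.0625, P₂ = 39.5625

Market 1: 54 - 6P₁ - P₂ = P₁ → 7P₁ + P₂ = 54.
Market 2: 5P₂ + 3P₁ = 204.
Eliminating P₂: 5×(1) − 1×(2) gives 32P₁ = 66, so P₁ = 2.0625.
Back-substitute into (2): P₂ = (204 − 3×2.0625) / 5 = 39.5625.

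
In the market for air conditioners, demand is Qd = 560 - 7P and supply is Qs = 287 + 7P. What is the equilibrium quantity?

Q* = 423.5

Set Qd = Qs: 560 - 7P = 287 + 7P.
273 = 14P, so P* = 19.5.
Q* = 560 − 7(19.5) = 423.5.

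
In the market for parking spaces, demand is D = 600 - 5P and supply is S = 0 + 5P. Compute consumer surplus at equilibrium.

Equilibrium: 600 - 5P = 0 + 5P gives P* = 60, Q* = 300.
Demand choke price (D = 0): P = 120.
CS = ½(120 − 60)(300) = 9000.

Consumer surplus = 9000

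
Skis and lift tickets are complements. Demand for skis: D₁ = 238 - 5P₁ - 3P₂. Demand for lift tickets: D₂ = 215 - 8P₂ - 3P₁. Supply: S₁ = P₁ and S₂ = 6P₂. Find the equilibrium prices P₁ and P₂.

Market 1: 238 - 5P₁ - 3P₂ = P₁ → 6P₁ + 3P₂ = 238.
Market 2: 14P₂ + 3P₁ = 215.
Eliminating P₂: 14×(1) − 3×(2) gives 75P₁ = 2687, so P₁ = 2687/75.
Back-substitute into (2): P₂ = (215 − 3×2687/75) / 14 = 7.68.

P₁ = 2687/75, P₂ = 7.68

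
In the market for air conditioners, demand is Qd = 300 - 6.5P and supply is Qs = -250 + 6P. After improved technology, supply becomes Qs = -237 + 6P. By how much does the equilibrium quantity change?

ΔQ = 6.76

Original equilibrium: P* = 44, Q* = 14.
New equilibrium: 300 - 6.5P = -237 + 6P, so 537 = 12.5P and P' = 42.96; Q' = 300 − 6.5(42.96) = 20.76.
Change in quantity: 20.76 − 14 = 6.76.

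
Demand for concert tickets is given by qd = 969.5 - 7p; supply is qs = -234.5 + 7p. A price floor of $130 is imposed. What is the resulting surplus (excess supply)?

Equilibrium price would be p* = 86, so the floor at 130 binds.
At p = 130: qd = 59.5, qs = 675.5.
Surplus = 675.5 − 59.5 = 616.

Surplus = 616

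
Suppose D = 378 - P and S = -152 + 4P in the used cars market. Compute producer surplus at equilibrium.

Producer surplus = 9248

Equilibrium: 378 - P = -152 + 4P gives P* = 106, Q* = 272.
Supply starts at P = 38 (where S = 0).
PS = ½(106 − 38)(272) = 9248.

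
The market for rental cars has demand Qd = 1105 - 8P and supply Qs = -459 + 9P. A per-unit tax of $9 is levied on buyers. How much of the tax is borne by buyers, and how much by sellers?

Buyers bear 81/17, sellers bear 72/17

Pre-tax equilibrium: P* = 92, Q* = 369.
Tax on buyers shifts demand to Qd = 1105 − 8(P + 9) = 1033 - 8P.
1033 - 8P = -459 + 9P gives seller price Ps = 1492/17; buyers pay Pb = 1492/17 + 9 = 1645/17.
New quantity: Q = 1105 − 8(1645/17) = 5625/17.
Buyer burden = 1645/17 − 92 = 81/17; seller burden = 92 − 1492/17 = 72/17.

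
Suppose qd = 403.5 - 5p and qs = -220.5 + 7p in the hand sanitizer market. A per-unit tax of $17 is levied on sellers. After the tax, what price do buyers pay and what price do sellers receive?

Buyers pay 743/12, sellers receive 539/12

Pre-tax equilibrium: p* = 52, q* = 143.5.
Tax on sellers shifts supply to qs = -220.5 + 7(p − 17) = -339.5 + 7p.
403.5 - 5p = -339.5 + 7p gives buyer price pb = 743/12; sellers receive ps = 743/12 − 17 = 539/12.
New quantity: q = 403.5 − 5(743/12) = 1127/12.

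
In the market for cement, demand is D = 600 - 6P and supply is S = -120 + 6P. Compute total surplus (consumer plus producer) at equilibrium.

Total surplus = 9600

Equilibrium: 600 - 6P = -120 + 6P gives P* = 60, Q* = 240.
Demand choke price: P = 100; supply starts at P = 20.
CS = ½(100 − 60)(240) = 4800; PS = ½(60 − 20)(240) = 4800.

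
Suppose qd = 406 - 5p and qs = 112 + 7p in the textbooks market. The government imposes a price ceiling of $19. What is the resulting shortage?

Shortage = 66

Equilibrium price would be p* = 24.5, so the ceiling at 19 binds.
At p = 19: qd = 406 − 5(19) = 311, qs = 112 + 7(19) = 245.
Shortage = 311 − 245 = 66.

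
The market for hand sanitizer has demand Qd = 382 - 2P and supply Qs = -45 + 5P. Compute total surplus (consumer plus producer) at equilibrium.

Total surplus = 23660

Equilibrium: 382 - 2P = -45 + 5P gives P* = 61, Q* = 260.
Demand choke price: P = 191; supply starts at P = 9.
CS = ½(191 − 61)(260) = 16900; PS = ½(61 − 9)(260) = 6760.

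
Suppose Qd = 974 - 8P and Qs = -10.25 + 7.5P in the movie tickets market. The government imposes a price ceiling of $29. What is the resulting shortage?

Shortage = 534.75

Equilibrium price would be P* = 63.5, so the ceiling at 29 binds.
At P = 29: Qd = 974 − 8(29) = 742, Qs = -10.25 + 7.5(29) = 207.25.
Shortage = 742 − 207.25 = 534.75.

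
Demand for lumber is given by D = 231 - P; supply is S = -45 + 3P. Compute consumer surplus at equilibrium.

Consumer surplus = 13122

Equilibrium: 231 - P = -45 + 3P gives P* = 69, Q* = 162.
Demand choke price (D = 0): P = 231.
CS = ½(231 − 69)(162) = 13122.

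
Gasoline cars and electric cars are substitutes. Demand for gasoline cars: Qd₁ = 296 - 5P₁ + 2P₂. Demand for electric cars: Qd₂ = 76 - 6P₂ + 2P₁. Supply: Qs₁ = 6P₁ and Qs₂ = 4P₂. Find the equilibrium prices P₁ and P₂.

P₁ = 1556/53, P₂ = 714/53

Market 1: 296 - 5P₁ + 2P₂ = 6P₁ → 11P₁ - 2P₂ = 296.
Market 2: 10P₂ - 2P₁ = 76.
Eliminating P₂: 10×(1) + 2×(2) gives 106P₁ = 3112, so P₁ = 1556/53.
Back-substitute into (2): P₂ = (76 + 2×1556/53) / 10 = 714/53.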